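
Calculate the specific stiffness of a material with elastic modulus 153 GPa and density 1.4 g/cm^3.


Specific stiffness = E/rho = 153/1.4 = 109.3 GPa/(g/cm^3)

109.3 GPa/(g/cm^3)


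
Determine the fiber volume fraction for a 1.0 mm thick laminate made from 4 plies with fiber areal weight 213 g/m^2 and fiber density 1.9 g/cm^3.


Vf = n * FAW / (rho_f * h * 1000) = 4 * 213 / (1.9 * 1.0 * 1000) = 0.4484

0.4484


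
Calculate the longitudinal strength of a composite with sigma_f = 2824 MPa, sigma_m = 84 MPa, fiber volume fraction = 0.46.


sigma_1 = sigma_f*Vf + sigma_m*(1-Vf) = 2824*0.46 + 84*0.54 = 1344.4 MPa

1344.4 MPa


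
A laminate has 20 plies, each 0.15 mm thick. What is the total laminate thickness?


h = n * t_ply = 20 * 0.15 = 3.0 mm

3.0 mm


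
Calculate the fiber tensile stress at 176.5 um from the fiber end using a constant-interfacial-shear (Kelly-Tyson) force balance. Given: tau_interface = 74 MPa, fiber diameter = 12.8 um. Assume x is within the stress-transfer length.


Force balance: sigma_f * (pi*d^2/4) = tau * (pi*d) * x  ->  sigma_f = 4 * tau * x / d
sigma_f = 4 * 74 * 176.5 / 12.8 = 4081.6 MPa

4081.6 MPa


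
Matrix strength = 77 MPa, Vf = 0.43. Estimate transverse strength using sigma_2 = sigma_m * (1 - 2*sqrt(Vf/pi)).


factor = 1 - 2*sqrt(0.43/pi) = 0.2601
sigma_2 = 77 * 0.2601 = 20.03 MPa

20.03 MPa


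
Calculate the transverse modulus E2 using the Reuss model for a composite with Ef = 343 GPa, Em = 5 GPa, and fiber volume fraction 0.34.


1/E2 = Vf/Ef + (1-Vf)/Em = 0.34/343 + 0.66/5
E2 = 7.52 GPa

7.52 GPa


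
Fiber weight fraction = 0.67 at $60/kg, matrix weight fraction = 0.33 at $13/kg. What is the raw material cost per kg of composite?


Cost = cost_f*Wf + cost_m*Wm = 60*0.67 + 13*0.33 = $44.49/kg

$44.49/kg


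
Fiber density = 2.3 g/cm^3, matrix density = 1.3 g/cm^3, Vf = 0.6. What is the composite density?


rho_c = rho_f*Vf + rho_m*(1-Vf) = 2.3*0.6 + 1.3*0.4 = 1.9 g/cm^3

1.9 g/cm^3


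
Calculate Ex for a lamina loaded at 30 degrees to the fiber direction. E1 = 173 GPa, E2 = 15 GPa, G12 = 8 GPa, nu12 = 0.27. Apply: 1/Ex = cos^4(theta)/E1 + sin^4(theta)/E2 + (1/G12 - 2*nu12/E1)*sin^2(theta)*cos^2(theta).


cos^4(30) = 0.5625, sin^4(30) = 0.0625, sin^2(30)*cos^2(30) = 0.1875
1/G12 - 2*nu12/E1 = 1/8 - 2*0.27/173 = 0.121879 GPa^-1
1/Ex = 0.5625/173 + 0.0625/15 + 0.121879*0.1875 = 0.0302704 GPa^-1
Ex = 33.04 GPa

33.04 GPa


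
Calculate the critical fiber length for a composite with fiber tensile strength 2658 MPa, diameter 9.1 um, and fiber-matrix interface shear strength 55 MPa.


Lc = sigma_f * d / (2 * tau_i) = 2658 * 9.1 / (2 * 55) = 219.9 um

219.9 um


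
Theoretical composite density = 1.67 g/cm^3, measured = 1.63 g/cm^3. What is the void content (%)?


Void% = (rho_theo - rho_actual)/rho_theo * 100 = (1.67 - 1.63)/1.67 * 100 = 2.4%

2.4%


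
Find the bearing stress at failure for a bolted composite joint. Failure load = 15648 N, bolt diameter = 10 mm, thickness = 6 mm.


sigma_br = F/(d*h) = 15648/(10*6) = 260.8 MPa

260.8 MPa


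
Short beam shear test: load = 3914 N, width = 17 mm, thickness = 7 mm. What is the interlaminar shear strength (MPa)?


ILSS = 3F/(4bh) = 3*3914/(4*17*7) = 24.67 MPa

24.67 MPa


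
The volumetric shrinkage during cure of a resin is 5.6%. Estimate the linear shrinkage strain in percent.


Linear shrinkage ≈ vol_shrink/3 = 5.6/3 = 1.867%

1.867%


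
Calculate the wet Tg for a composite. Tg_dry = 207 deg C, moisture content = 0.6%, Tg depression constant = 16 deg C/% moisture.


Tg_wet = Tg_dry - k*moisture = 207 - 16*0.6 = 197.4 deg C

197.4 deg C


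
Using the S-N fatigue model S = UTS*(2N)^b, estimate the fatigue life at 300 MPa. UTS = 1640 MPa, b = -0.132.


N = 0.5 * (S/UTS)^(1/b) = 0.5 * (300/1640)^(1/-0.132) = 193989.1900 cycles

193989.1900 cycles


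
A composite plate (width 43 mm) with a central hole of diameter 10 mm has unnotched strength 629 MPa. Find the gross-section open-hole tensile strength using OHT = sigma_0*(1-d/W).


OHT = sigma_0*(1-d/W) = 629*(1-10/43) = 482.7 MPa

482.7 MPa


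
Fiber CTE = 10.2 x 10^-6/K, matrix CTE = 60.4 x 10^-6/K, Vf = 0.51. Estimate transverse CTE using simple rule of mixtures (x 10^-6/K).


alpha_2 = alpha_f*Vf + alpha_m*(1-Vf) = 10.2*0.51 + 60.4*0.49 = 34.8 x 10^-6/K

34.8 x 10^-6/K


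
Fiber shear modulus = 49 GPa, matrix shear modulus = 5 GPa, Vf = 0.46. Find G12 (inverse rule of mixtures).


1/G12 = Vf/Gf + (1-Vf)/Gm = 0.46/49 + 0.54/5
G12 = 8.52 GPa

8.52 GPa


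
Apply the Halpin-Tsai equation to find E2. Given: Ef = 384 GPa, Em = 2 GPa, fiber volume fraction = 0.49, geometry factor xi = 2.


eta = (Ef/Em - 1)/(Ef/Em + xi) = (192.0 - 1)/(192.0 + 2) = 0.9845
E2 = Em*(1+xi*eta*Vf)/(1-eta*Vf) = 7.59 GPa

7.59 GPa


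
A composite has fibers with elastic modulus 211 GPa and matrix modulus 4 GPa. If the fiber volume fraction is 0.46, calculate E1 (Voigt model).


E1 = Ef*Vf + Em*(1-Vf) = 211*0.46 + 4*0.54 = 99.22 GPa

99.22 GPa


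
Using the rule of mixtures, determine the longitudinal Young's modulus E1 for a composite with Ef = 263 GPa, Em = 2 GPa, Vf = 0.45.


E1 = Ef*Vf + Em*(1-Vf) = 263*0.45 + 2*0.55 = 119.45 GPa

119.45 GPa


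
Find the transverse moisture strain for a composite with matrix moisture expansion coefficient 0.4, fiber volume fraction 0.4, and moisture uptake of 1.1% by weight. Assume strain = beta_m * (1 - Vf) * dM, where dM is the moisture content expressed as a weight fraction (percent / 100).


dM = 1.1/100 = 0.011
strain = beta_m * (1-Vf) * dM = 0.4 * 0.6 * 0.011 = 0.00264

0.00264


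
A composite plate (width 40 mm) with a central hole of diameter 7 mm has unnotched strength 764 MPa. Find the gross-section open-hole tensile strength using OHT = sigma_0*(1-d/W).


OHT = sigma_0*(1-d/W) = 764*(1-7/40) = 630.3 MPa

630.3 MPa


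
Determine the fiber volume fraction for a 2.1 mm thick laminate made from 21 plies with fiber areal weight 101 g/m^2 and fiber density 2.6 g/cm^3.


Vf = n * FAW / (rho_f * h * 1000) = 21 * 101 / (2.6 * 2.1 * 1000) = 0.3885

0.3885


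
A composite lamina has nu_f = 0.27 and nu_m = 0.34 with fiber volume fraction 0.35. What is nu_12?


nu_12 = nu_f*Vf + nu_m*(1-Vf) = 0.27*0.35 + 0.34*0.65 = 0.3155

0.3155


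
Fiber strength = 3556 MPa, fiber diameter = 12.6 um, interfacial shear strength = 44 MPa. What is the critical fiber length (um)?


Lc = sigma_f * d / (2 * tau_i) = 3556 * 12.6 / (2 * 44) = 509.2 um

509.2 um


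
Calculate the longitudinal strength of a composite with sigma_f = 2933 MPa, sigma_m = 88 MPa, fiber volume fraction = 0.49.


sigma_1 = sigma_f*Vf + sigma_m*(1-Vf) = 2933*0.49 + 88*0.51 = 1482.1 MPa

1482.1 MPa


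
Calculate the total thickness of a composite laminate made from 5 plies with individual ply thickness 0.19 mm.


h = n * t_ply = 5 * 0.19 = 0.95 mm

0.95 mm


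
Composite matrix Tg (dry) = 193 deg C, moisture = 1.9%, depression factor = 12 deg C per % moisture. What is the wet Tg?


Tg_wet = Tg_dry - k*moisture = 193 - 12*1.9 = 170.2 deg C

170.2 deg C


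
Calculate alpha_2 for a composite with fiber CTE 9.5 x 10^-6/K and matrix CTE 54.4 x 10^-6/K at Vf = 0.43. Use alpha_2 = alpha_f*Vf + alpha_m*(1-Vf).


alpha_2 = alpha_f*Vf + alpha_m*(1-Vf) = 9.5*0.43 + 54.4*0.57 = 35.1 x 10^-6/K

35.1 x 10^-6/K


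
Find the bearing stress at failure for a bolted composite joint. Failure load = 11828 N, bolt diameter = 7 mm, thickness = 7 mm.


sigma_br = F/(d*h) = 11828/(7*7) = 241.4 MPa

241.4 MPa


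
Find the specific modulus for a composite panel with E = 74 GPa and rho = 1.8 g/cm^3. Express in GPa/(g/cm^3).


Specific stiffness = E/rho = 74/1.8 = 41.1 GPa/(g/cm^3)

41.1 GPa/(g/cm^3)


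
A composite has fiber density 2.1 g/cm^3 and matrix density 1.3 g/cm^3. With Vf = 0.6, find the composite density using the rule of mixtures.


rho_c = rho_f*Vf + rho_m*(1-Vf) = 2.1*0.6 + 1.3*0.4 = 1.78 g/cm^3

1.78 g/cm^3


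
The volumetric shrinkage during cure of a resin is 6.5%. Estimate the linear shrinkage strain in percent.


Linear shrinkage ≈ vol_shrink/3 = 6.5/3 = 2.167%

2.167%


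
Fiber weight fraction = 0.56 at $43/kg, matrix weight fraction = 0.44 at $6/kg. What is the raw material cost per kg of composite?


Cost = cost_f*Wf + cost_m*Wm = 43*0.56 + 6*0.44 = $26.72/kg

$26.72/kg


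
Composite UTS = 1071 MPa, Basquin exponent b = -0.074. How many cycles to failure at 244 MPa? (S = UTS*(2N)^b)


N = 0.5 * (S/UTS)^(1/b) = 0.5 * (244/1071)^(1/-0.074) = 2.3991e+08 cycles

2.3991e+08 cycles


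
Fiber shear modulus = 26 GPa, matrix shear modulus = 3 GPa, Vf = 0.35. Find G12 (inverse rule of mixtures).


1/G12 = Vf/Gf + (1-Vf)/Gm = 0.35/26 + 0.65/3
G12 = 4.35 GPa

4.35 GPa


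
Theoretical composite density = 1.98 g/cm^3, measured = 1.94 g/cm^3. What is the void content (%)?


Void% = (rho_theo - rho_actual)/rho_theo * 100 = (1.98 - 1.94)/1.98 * 100 = 2.02%

2.02%


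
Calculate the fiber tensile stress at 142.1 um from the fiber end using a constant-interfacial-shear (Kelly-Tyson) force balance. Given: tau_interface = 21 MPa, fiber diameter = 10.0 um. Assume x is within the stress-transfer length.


Force balance: sigma_f * (pi*d^2/4) = tau * (pi*d) * x  ->  sigma_f = 4 * tau * x / d
sigma_f = 4 * 21 * 142.1 / 10.0 = 1193.6 MPa

1193.6 MPa


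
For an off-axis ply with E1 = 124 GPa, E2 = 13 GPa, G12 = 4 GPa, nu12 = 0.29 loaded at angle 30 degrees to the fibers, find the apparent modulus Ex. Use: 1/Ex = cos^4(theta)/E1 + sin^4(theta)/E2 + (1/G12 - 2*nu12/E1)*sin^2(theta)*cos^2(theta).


cos^4(30) = 0.5625, sin^4(30) = 0.0625, sin^2(30)*cos^2(30) = 0.1875
1/G12 - 2*nu12/E1 = 1/4 - 2*0.29/124 = 0.245323 GPa^-1
1/Ex = 0.5625/124 + 0.0625/13 + 0.245323*0.1875 = 0.055342 GPa^-1
Ex = 18.07 GPa

18.07 GPa


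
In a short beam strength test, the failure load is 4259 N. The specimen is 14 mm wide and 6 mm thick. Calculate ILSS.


ILSS = 3F/(4bh) = 3*4259/(4*14*6) = 38.03 MPa

38.03 MPa


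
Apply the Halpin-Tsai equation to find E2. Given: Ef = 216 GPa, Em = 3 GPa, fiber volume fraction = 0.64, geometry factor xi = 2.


eta = (Ef/Em - 1)/(Ef/Em + xi) = (72.0 - 1)/(72.0 + 2) = 0.9595
E2 = Em*(1+xi*eta*Vf)/(1-eta*Vf) = 17.32 GPa

17.32 GPa


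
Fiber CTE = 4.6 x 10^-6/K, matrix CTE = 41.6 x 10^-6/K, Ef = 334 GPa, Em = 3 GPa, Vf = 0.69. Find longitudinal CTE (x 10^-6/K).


E1 = Ef*Vf + Em*(1-Vf) = 231.39
alpha_1 = (alpha_f*Ef*Vf + alpha_m*Em*(1-Vf))/E1 = 4.75 x 10^-6/K

4.75 x 10^-6/K


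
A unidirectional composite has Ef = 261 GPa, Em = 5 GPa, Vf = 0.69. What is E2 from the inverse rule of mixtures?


1/E2 = Vf/Ef + (1-Vf)/Em = 0.69/261 + 0.31/5
E2 = 15.47 GPa

15.47 GPa


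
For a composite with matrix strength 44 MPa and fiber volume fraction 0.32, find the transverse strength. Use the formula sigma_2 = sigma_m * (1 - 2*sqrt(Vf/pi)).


factor = 1 - 2*sqrt(0.32/pi) = 0.3617
sigma_2 = 44 * 0.3617 = 15.91 MPa

15.91 MPa


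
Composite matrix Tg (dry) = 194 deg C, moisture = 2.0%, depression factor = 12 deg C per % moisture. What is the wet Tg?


Tg_wet = Tg_dry - k*moisture = 194 - 12*2.0 = 170.0 deg C

170.0 deg C


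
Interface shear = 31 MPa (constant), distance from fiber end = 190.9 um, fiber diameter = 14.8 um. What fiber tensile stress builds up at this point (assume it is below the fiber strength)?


Force balance: sigma_f * (pi*d^2/4) = tau * (pi*d) * x  ->  sigma_f = 4 * tau * x / d
sigma_f = 4 * 31 * 190.9 / 14.8 = 1599.4 MPa

1599.4 MPa


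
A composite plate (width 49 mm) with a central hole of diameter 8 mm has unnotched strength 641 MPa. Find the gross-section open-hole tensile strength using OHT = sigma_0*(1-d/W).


OHT = sigma_0*(1-d/W) = 641*(1-8/49) = 536.3 MPa

536.3 MPa


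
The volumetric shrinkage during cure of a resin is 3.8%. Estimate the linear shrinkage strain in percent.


Linear shrinkage ≈ vol_shrink/3 = 3.8/3 = 1.267%

1.267%


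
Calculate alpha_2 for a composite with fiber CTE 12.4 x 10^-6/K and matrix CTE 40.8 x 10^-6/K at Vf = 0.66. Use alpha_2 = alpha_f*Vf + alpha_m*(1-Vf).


alpha_2 = alpha_f*Vf + alpha_m*(1-Vf) = 12.4*0.66 + 40.8*0.34 = 22.1 x 10^-6/K

22.1 x 10^-6/K


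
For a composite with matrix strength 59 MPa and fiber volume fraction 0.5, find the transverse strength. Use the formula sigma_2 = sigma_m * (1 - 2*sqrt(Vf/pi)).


factor = 1 - 2*sqrt(0.5/pi) = 0.2021
sigma_2 = 59 * 0.2021 = 11.92 MPa

11.92 MPa


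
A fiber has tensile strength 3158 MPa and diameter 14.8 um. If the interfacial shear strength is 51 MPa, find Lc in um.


Lc = sigma_f * d / (2 * tau_i) = 3158 * 14.8 / (2 * 51) = 458.2 um

458.2 um


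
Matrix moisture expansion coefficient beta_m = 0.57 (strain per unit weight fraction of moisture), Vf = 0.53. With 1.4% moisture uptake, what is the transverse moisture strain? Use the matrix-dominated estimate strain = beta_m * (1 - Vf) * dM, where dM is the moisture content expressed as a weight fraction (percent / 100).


dM = 1.4/100 = 0.014
strain = beta_m * (1-Vf) * dM = 0.57 * 0.47 * 0.014 = 0.0037506

0.0037506


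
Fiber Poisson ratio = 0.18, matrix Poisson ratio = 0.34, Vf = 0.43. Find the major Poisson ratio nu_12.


nu_12 = nu_f*Vf + nu_m*(1-Vf) = 0.18*0.43 + 0.34*0.57 = 0.2712

0.2712


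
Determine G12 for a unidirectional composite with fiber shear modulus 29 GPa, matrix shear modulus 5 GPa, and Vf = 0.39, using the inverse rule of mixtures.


1/G12 = Vf/Gf + (1-Vf)/Gm = 0.39/29 + 0.61/5
G12 = 7.38 GPa

7.38 GPa


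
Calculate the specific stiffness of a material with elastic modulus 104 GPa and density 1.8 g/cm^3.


Specific stiffness = E/rho = 104/1.8 = 57.8 GPa/(g/cm^3)

57.8 GPa/(g/cm^3)


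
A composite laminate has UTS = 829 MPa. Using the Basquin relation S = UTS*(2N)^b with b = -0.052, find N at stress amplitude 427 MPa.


N = 0.5 * (S/UTS)^(1/b) = 0.5 * (427/829)^(1/-0.052) = 173726.9623 cycles

173726.9623 cycles


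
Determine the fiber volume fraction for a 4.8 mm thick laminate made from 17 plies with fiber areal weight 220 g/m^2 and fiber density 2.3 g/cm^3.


Vf = n * FAW / (rho_f * h * 1000) = 17 * 220 / (2.3 * 4.8 * 1000) = 0.3388

0.3388


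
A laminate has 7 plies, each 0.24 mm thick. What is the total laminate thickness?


h = n * t_ply = 7 * 0.24 = 1.68 mm

1.68 mm


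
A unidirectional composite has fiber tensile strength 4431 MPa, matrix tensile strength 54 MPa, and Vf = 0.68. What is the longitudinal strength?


sigma_1 = sigma_f*Vf + sigma_m*(1-Vf) = 4431*0.68 + 54*0.32 = 3030.4 MPa

3030.4 MPa


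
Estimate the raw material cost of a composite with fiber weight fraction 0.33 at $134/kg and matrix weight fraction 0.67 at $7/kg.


Cost = cost_f*Wf + cost_m*Wm = 134*0.33 + 7*0.67 = $48.91/kg

$48.91/kg


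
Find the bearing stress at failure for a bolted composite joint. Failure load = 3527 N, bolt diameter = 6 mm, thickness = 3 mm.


sigma_br = F/(d*h) = 3527/(6*3) = 195.9 MPa

195.9 MPa


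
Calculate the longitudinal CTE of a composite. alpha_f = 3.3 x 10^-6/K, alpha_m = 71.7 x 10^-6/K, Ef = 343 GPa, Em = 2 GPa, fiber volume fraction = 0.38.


E1 = Ef*Vf + Em*(1-Vf) = 131.58
alpha_1 = (alpha_f*Ef*Vf + alpha_m*Em*(1-Vf))/E1 = 3.94 x 10^-6/K

3.94 x 10^-6/K


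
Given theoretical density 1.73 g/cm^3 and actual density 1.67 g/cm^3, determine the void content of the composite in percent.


Void% = (rho_theo - rho_actual)/rho_theo * 100 = (1.73 - 1.67)/1.73 * 100 = 3.47%

3.47%


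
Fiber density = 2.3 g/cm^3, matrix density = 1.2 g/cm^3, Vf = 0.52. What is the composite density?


rho_c = rho_f*Vf + rho_m*(1-Vf) = 2.3*0.52 + 1.2*0.48 = 1.772 g/cm^3

1.772 g/cm^3


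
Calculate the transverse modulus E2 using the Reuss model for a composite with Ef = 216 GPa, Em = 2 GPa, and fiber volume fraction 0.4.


1/E2 = Vf/Ef + (1-Vf)/Em = 0.4/216 + 0.6/2
E2 = 3.31 GPa

3.31 GPa


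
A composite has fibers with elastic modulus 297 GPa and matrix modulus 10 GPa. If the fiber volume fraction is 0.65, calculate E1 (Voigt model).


E1 = Ef*Vf + Em*(1-Vf) = 297*0.65 + 10*0.35 = 196.55 GPa

196.55 GPa


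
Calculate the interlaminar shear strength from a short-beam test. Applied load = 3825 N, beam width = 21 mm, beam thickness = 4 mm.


ILSS = 3F/(4bh) = 3*3825/(4*21*4) = 34.15 MPa

34.15 MPa


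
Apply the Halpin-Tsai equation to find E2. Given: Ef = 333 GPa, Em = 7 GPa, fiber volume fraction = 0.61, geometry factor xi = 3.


eta = (Ef/Em - 1)/(Ef/Em + xi) = (47.5714 - 1)/(47.5714 + 3) = 0.9209
E2 = Em*(1+xi*eta*Vf)/(1-eta*Vf) = 42.89 GPa

42.89 GPa


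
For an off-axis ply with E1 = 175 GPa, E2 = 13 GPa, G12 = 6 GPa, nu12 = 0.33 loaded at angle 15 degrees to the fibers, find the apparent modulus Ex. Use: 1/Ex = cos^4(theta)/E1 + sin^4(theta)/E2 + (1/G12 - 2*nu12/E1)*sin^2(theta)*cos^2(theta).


cos^4(15) = 0.870513, sin^4(15) = 0.004487, sin^2(15)*cos^2(15) = 0.0625
1/G12 - 2*nu12/E1 = 1/6 - 2*0.33/175 = 0.162895 GPa^-1
1/Ex = 0.870513/175 + 0.004487/13 + 0.162895*0.0625 = 0.0155005 GPa^-1
Ex = 64.51 GPa

64.51 GPa


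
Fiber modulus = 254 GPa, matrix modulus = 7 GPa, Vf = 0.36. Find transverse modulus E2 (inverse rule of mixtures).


1/E2 = Vf/Ef + (1-Vf)/Em = 0.36/254 + 0.64/7
E2 = 10.77 GPa

10.77 GPa


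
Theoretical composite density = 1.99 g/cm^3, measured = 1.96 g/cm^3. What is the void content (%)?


Void% = (rho_theo - rho_actual)/rho_theo * 100 = (1.99 - 1.96)/1.99 * 100 = 1.51%

1.51%


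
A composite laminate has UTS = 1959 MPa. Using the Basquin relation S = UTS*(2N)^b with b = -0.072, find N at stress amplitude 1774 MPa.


N = 0.5 * (S/UTS)^(1/b) = 0.5 * (1774/1959)^(1/-0.072) = 1.9830 cycles

1.9830 cycles


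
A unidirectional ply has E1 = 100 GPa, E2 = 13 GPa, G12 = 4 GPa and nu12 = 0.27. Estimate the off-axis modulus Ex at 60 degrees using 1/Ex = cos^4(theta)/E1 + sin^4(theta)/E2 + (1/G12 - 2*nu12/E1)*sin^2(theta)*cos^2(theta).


cos^4(60) = 0.0625, sin^4(60) = 0.5625, sin^2(60)*cos^2(60) = 0.1875
1/G12 - 2*nu12/E1 = 1/4 - 2*0.27/100 = 0.2446 GPa^-1
1/Ex = 0.0625/100 + 0.5625/13 + 0.2446*0.1875 = 0.0897567 GPa^-1
Ex = 11.14 GPa

11.14 GPa


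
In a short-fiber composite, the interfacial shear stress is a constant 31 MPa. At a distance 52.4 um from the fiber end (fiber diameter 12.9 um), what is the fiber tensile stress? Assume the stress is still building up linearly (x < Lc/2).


Force balance: sigma_f * (pi*d^2/4) = tau * (pi*d) * x  ->  sigma_f = 4 * tau * x / d
sigma_f = 4 * 31 * 52.4 / 12.9 = 503.7 MPa

503.7 MPa


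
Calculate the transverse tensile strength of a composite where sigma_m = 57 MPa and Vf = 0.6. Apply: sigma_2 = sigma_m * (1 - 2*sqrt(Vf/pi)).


factor = 1 - 2*sqrt(0.6/pi) = 0.126
sigma_2 = 57 * 0.126 = 7.18 MPa

7.18 MPa


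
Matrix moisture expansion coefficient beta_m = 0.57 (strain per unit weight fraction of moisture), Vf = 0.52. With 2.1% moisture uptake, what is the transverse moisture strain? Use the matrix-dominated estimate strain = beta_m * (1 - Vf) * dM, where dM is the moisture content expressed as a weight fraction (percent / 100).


dM = 2.1/100 = 0.021
strain = beta_m * (1-Vf) * dM = 0.57 * 0.48 * 0.021 = 0.0057456

0.0057456


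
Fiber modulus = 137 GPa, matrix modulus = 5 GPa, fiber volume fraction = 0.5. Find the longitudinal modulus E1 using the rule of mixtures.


E1 = Ef*Vf + Em*(1-Vf) = 137*0.5 + 5*0.5 = 71.0 GPa

71.0 GPa


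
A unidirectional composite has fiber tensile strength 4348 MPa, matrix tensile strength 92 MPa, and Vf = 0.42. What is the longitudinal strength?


sigma_1 = sigma_f*Vf + sigma_m*(1-Vf) = 4348*0.42 + 92*0.58 = 1879.5 MPa

1879.5 MPa


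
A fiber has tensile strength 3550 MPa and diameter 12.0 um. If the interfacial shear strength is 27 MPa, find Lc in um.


Lc = sigma_f * d / (2 * tau_i) = 3550 * 12.0 / (2 * 27) = 788.9 um

788.9 um


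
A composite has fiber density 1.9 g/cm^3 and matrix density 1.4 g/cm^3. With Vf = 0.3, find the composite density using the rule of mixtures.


rho_c = rho_f*Vf + rho_m*(1-Vf) = 1.9*0.3 + 1.4*0.7 = 1.55 g/cm^3

1.55 g/cm^3


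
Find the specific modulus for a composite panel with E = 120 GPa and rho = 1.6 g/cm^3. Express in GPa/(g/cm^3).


Specific stiffness = E/rho = 120/1.6 = 75.0 GPa/(g/cm^3)

75.0 GPa/(g/cm^3)


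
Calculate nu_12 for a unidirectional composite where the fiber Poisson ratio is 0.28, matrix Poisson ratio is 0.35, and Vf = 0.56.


nu_12 = nu_f*Vf + nu_m*(1-Vf) = 0.28*0.56 + 0.35*0.44 = 0.3108

0.3108


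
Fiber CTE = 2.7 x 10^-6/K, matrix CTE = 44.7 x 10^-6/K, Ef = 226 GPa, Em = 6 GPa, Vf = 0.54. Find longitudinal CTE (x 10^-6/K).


E1 = Ef*Vf + Em*(1-Vf) = 124.8
alpha_1 = (alpha_f*Ef*Vf + alpha_m*Em*(1-Vf))/E1 = 3.63 x 10^-6/K

3.63 x 10^-6/K


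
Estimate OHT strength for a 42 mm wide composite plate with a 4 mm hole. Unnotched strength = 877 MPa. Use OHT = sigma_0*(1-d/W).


OHT = sigma_0*(1-d/W) = 877*(1-4/42) = 793.5 MPa

793.5 MPa


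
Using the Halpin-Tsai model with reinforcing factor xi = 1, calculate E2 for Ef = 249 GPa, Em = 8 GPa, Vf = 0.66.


eta = (Ef/Em - 1)/(Ef/Em + xi) = (31.125 - 1)/(31.125 + 1) = 0.9377
E2 = Em*(1+xi*eta*Vf)/(1-eta*Vf) = 33.98 GPa

33.98 GPa


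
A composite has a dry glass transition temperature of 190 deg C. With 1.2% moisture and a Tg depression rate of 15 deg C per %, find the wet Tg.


Tg_wet = Tg_dry - k*moisture = 190 - 15*1.2 = 172.0 deg C

172.0 deg C


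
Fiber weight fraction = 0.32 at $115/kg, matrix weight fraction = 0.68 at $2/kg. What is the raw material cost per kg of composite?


Cost = cost_f*Wf + cost_m*Wm = 115*0.32 + 2*0.68 = $38.16/kg

$38.16/kg


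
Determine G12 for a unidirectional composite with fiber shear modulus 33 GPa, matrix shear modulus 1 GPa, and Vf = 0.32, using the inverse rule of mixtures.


1/G12 = Vf/Gf + (1-Vf)/Gm = 0.32/33 + 0.68/1
G12 = 1.45 GPa

1.45 GPa


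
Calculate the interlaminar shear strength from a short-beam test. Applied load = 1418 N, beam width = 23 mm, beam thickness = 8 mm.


ILSS = 3F/(4bh) = 3*1418/(4*23*8) = 5.78 MPa

5.78 MPa


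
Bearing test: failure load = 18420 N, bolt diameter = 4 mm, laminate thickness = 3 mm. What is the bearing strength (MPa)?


sigma_br = F/(d*h) = 18420/(4*3) = 1535.0 MPa

1535.0 MPa


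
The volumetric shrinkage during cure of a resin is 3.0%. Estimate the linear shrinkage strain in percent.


Linear shrinkage ≈ vol_shrink/3 = 3.0/3 = 1.0%

1.0%


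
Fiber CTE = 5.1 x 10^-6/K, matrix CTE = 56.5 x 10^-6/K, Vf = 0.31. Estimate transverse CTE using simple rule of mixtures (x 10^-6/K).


alpha_2 = alpha_f*Vf + alpha_m*(1-Vf) = 5.1*0.31 + 56.5*0.69 = 40.6 x 10^-6/K

40.6 x 10^-6/K


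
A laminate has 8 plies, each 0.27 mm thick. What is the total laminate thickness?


h = n * t_ply = 8 * 0.27 = 2.16 mm

2.16 mm


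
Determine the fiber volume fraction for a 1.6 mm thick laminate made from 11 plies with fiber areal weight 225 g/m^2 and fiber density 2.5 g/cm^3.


Vf = n * FAW / (rho_f * h * 1000) = 11 * 225 / (2.5 * 1.6 * 1000) = 0.6188

0.6188


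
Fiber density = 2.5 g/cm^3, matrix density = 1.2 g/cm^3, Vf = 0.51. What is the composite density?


rho_c = rho_f*Vf + rho_m*(1-Vf) = 2.5*0.51 + 1.2*0.49 = 1.863 g/cm^3

1.863 g/cm^3


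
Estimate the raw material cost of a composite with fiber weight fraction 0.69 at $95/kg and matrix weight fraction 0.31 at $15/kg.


Cost = cost_f*Wf + cost_m*Wm = 95*0.69 + 15*0.31 = $70.2/kg

$70.2/kg


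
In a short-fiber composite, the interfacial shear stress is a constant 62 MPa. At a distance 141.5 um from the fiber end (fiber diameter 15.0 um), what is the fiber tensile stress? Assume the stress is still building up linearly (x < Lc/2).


Force balance: sigma_f * (pi*d^2/4) = tau * (pi*d) * x  ->  sigma_f = 4 * tau * x / d
sigma_f = 4 * 62 * 141.5 / 15.0 = 2339.5 MPa

2339.5 MPa


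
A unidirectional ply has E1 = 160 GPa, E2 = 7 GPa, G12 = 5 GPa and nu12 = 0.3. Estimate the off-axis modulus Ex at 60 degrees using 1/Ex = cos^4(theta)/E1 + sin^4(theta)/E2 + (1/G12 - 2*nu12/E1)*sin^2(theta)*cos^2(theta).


cos^4(60) = 0.0625, sin^4(60) = 0.5625, sin^2(60)*cos^2(60) = 0.1875
1/G12 - 2*nu12/E1 = 1/5 - 2*0.3/160 = 0.19625 GPa^-1
1/Ex = 0.0625/160 + 0.5625/7 + 0.19625*0.1875 = 0.1175446 GPa^-1
Ex = 8.51 GPa

8.51 GPa


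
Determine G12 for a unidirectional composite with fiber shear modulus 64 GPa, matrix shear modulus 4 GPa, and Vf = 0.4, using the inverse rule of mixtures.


1/G12 = Vf/Gf + (1-Vf)/Gm = 0.4/64 + 0.6/4
G12 = 6.4 GPa

6.4 GPa


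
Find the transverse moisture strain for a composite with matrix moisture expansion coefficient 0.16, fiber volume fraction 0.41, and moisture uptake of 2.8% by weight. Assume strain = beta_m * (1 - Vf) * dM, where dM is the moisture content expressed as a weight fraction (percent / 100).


dM = 2.8/100 = 0.028
strain = beta_m * (1-Vf) * dM = 0.16 * 0.59 * 0.028 = 0.0026432

0.0026432


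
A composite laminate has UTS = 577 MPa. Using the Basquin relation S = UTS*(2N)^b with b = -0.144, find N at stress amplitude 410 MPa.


N = 0.5 * (S/UTS)^(1/b) = 0.5 * (410/577)^(1/-0.144) = 5.3638 cycles

5.3638 cycles


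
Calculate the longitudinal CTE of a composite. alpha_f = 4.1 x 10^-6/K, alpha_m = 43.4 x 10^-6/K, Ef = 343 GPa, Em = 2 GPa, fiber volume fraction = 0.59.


E1 = Ef*Vf + Em*(1-Vf) = 203.19
alpha_1 = (alpha_f*Ef*Vf + alpha_m*Em*(1-Vf))/E1 = 4.26 x 10^-6/K

4.26 x 10^-6/K


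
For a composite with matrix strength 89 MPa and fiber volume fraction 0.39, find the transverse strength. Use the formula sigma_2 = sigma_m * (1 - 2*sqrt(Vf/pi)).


factor = 1 - 2*sqrt(0.39/pi) = 0.2953
sigma_2 = 89 * 0.2953 = 26.28 MPa

26.28 MPa


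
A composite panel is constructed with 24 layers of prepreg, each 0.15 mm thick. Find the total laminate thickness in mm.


h = n * t_ply = 24 * 0.15 = 3.6 mm

3.6 mm


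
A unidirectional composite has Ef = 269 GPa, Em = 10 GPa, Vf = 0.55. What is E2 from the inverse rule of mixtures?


1/E2 = Vf/Ef + (1-Vf)/Em = 0.55/269 + 0.45/10
E2 = 21.26 GPa

21.26 GPa


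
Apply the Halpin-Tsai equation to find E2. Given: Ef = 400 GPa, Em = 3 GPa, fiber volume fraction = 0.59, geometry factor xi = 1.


eta = (Ef/Em - 1)/(Ef/Em + xi) = (133.3333 - 1)/(133.3333 + 1) = 0.9851
E2 = Em*(1+xi*eta*Vf)/(1-eta*Vf) = 11.33 GPa

11.33 GPa


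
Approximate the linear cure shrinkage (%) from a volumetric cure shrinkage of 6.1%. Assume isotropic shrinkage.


Linear shrinkage ≈ vol_shrink/3 = 6.1/3 = 2.033%

2.033%


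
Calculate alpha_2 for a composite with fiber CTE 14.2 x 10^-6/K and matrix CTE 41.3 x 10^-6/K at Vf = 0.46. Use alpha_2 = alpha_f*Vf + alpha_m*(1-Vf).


alpha_2 = alpha_f*Vf + alpha_m*(1-Vf) = 14.2*0.46 + 41.3*0.54 = 28.8 x 10^-6/K

28.8 x 10^-6/K


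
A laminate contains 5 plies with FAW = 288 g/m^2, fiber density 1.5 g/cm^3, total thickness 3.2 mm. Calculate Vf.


Vf = n * FAW / (rho_f * h * 1000) = 5 * 288 / (1.5 * 3.2 * 1000) = 0.3

0.3


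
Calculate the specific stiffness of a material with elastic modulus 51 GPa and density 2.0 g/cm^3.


Specific stiffness = E/rho = 51/2.0 = 25.5 GPa/(g/cm^3)

25.5 GPa/(g/cm^3)


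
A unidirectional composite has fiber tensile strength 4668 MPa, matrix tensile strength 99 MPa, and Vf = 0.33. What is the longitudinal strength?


sigma_1 = sigma_f*Vf + sigma_m*(1-Vf) = 4668*0.33 + 99*0.67 = 1606.8 MPa

1606.8 MPa


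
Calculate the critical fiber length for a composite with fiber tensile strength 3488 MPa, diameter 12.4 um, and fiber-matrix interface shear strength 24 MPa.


Lc = sigma_f * d / (2 * tau_i) = 3488 * 12.4 / (2 * 24) = 901.1 um

901.1 um


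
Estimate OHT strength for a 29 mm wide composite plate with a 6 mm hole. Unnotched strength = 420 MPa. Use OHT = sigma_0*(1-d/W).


OHT = sigma_0*(1-d/W) = 420*(1-6/29) = 333.1 MPa

333.1 MPa


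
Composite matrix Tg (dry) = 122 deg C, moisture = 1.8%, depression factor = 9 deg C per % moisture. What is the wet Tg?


Tg_wet = Tg_dry - k*moisture = 122 - 9*1.8 = 105.8 deg C

105.8 deg C


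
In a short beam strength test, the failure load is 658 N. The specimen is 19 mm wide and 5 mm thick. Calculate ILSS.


ILSS = 3F/(4bh) = 3*658/(4*19*5) = 5.19 MPa

5.19 MPa


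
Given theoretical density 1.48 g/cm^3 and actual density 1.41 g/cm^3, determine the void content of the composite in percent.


Void% = (rho_theo - rho_actual)/rho_theo * 100 = (1.48 - 1.41)/1.48 * 100 = 4.73%

4.73%


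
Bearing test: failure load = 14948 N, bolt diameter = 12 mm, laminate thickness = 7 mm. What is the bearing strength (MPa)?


sigma_br = F/(d*h) = 14948/(12*7) = 178.0 MPa

178.0 MPa


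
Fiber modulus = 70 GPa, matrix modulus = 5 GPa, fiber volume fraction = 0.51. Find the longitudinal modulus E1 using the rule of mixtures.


E1 = Ef*Vf + Em*(1-Vf) = 70*0.51 + 5*0.49 = 38.15 GPa

38.15 GPa


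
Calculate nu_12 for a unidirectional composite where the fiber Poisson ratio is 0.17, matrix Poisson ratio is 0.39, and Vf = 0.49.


nu_12 = nu_f*Vf + nu_m*(1-Vf) = 0.17*0.49 + 0.39*0.51 = 0.2822

0.2822


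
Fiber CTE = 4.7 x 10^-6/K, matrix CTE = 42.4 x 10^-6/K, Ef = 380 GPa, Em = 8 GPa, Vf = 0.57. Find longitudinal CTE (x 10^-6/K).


E1 = Ef*Vf + Em*(1-Vf) = 220.04
alpha_1 = (alpha_f*Ef*Vf + alpha_m*Em*(1-Vf))/E1 = 5.29 x 10^-6/K

5.29 x 10^-6/K


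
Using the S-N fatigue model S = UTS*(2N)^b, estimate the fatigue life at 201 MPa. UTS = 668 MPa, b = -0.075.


N = 0.5 * (S/UTS)^(1/b) = 0.5 * (201/668)^(1/-0.075) = 4.5017e+06 cycles

4.5017e+06 cycles


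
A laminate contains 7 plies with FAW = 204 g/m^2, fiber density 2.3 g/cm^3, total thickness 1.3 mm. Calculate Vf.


Vf = n * FAW / (rho_f * h * 1000) = 7 * 204 / (2.3 * 1.3 * 1000) = 0.4776

0.4776


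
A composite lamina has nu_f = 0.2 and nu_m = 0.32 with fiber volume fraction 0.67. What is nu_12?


nu_12 = nu_f*Vf + nu_m*(1-Vf) = 0.2*0.67 + 0.32*0.33 = 0.2396

0.2396


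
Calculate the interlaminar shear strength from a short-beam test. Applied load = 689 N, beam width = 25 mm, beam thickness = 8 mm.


ILSS = 3F/(4bh) = 3*689/(4*25*8) = 2.58 MPa

2.58 MPa


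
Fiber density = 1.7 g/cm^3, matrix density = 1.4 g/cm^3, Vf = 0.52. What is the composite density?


rho_c = rho_f*Vf + rho_m*(1-Vf) = 1.7*0.52 + 1.4*0.48 = 1.556 g/cm^3

1.556 g/cm^3


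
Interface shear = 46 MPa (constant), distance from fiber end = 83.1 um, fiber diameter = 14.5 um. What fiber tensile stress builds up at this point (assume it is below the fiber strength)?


Force balance: sigma_f * (pi*d^2/4) = tau * (pi*d) * x  ->  sigma_f = 4 * tau * x / d
sigma_f = 4 * 46 * 83.1 / 14.5 = 1054.5 MPa

1054.5 MPa


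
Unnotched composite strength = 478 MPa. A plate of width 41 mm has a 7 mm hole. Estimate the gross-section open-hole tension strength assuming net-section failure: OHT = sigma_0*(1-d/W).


OHT = sigma_0*(1-d/W) = 478*(1-7/41) = 396.4 MPa

396.4 MPa


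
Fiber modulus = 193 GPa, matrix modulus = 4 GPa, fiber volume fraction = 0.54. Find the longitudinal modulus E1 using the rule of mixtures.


E1 = Ef*Vf + Em*(1-Vf) = 193*0.54 + 4*0.46 = 106.06 GPa

106.06 GPa


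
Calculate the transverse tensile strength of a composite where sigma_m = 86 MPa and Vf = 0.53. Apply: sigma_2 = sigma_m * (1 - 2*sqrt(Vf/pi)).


factor = 1 - 2*sqrt(0.53/pi) = 0.1785
sigma_2 = 86 * 0.1785 = 15.35 MPa

15.35 MPa


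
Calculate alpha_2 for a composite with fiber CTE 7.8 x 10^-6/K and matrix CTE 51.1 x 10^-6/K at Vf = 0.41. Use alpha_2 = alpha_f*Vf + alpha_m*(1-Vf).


alpha_2 = alpha_f*Vf + alpha_m*(1-Vf) = 7.8*0.41 + 51.1*0.59 = 33.3 x 10^-6/K

33.3 x 10^-6/K


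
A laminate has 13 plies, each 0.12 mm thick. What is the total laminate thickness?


h = n * t_ply = 13 * 0.12 = 1.56 mm

1.56 mm


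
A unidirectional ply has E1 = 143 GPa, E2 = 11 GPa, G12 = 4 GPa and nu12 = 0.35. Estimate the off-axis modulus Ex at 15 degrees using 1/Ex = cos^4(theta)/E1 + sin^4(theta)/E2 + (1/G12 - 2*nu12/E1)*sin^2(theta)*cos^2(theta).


cos^4(15) = 0.870513, sin^4(15) = 0.004487, sin^2(15)*cos^2(15) = 0.0625
1/G12 - 2*nu12/E1 = 1/4 - 2*0.35/143 = 0.245105 GPa^-1
1/Ex = 0.870513/143 + 0.004487/11 + 0.245105*0.0625 = 0.0218145 GPa^-1
Ex = 45.84 GPa

45.84 GPa


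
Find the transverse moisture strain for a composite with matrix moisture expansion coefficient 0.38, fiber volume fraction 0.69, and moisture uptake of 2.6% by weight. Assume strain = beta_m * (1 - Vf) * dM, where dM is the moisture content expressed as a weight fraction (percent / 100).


dM = 2.6/100 = 0.026
strain = beta_m * (1-Vf) * dM = 0.38 * 0.31 * 0.026 = 0.0030628

0.0030628


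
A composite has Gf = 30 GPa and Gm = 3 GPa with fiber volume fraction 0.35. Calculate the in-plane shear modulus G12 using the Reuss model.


1/G12 = Vf/Gf + (1-Vf)/Gm = 0.35/30 + 0.65/3
G12 = 4.38 GPa

4.38 GPa


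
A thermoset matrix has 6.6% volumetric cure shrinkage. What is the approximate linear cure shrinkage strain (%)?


Linear shrinkage ≈ vol_shrink/3 = 6.6/3 = 2.2%

2.2%


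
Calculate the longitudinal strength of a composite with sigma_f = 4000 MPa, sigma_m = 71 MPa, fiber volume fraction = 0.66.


sigma_1 = sigma_f*Vf + sigma_m*(1-Vf) = 4000*0.66 + 71*0.34 = 2664.1 MPa

2664.1 MPa


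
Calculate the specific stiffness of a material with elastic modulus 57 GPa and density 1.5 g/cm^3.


Specific stiffness = E/rho = 57/1.5 = 38.0 GPa/(g/cm^3)

38.0 GPa/(g/cm^3)


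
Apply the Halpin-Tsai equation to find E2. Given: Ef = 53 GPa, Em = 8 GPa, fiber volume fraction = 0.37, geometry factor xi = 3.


eta = (Ef/Em - 1)/(Ef/Em + xi) = (6.625 - 1)/(6.625 + 3) = 0.5844
E2 = Em*(1+xi*eta*Vf)/(1-eta*Vf) = 16.83 GPa

16.83 GPa


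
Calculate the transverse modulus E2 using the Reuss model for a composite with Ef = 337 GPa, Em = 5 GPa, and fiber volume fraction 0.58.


1/E2 = Vf/Ef + (1-Vf)/Em = 0.58/337 + 0.42/5
E2 = 11.67 GPa

11.67 GPa


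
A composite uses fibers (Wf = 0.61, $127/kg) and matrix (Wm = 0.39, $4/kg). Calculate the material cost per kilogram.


Cost = cost_f*Wf + cost_m*Wm = 127*0.61 + 4*0.39 = $79.03/kg

$79.03/kg


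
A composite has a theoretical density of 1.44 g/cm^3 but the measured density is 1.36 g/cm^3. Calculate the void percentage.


Void% = (rho_theo - rho_actual)/rho_theo * 100 = (1.44 - 1.36)/1.44 * 100 = 5.56%

5.56%


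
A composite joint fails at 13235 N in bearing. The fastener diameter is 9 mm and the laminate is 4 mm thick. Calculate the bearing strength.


sigma_br = F/(d*h) = 13235/(9*4) = 367.6 MPa

367.6 MPa


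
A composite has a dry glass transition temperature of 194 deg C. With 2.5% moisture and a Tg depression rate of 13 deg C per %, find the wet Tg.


Tg_wet = Tg_dry - k*moisture = 194 - 13*2.5 = 161.5 deg C

161.5 deg C


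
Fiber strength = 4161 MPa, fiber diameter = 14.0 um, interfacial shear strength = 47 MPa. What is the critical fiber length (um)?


Lc = sigma_f * d / (2 * tau_i) = 4161 * 14.0 / (2 * 47) = 619.7 um

619.7 um


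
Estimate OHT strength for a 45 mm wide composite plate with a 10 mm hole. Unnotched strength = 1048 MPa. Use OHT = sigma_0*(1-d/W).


OHT = sigma_0*(1-d/W) = 1048*(1-10/45) = 815.1 MPa

815.1 MPa


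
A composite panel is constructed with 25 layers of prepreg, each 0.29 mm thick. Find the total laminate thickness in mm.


h = n * t_ply = 25 * 0.29 = 7.25 mm

7.25 mm


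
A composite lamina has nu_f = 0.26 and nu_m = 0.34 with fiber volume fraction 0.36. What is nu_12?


nu_12 = nu_f*Vf + nu_m*(1-Vf) = 0.26*0.36 + 0.34*0.64 = 0.3112

0.3112


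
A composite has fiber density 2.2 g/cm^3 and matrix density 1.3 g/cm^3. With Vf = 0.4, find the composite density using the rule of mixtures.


rho_c = rho_f*Vf + rho_m*(1-Vf) = 2.2*0.4 + 1.3*0.6 = 1.66 g/cm^3

1.66 g/cm^3


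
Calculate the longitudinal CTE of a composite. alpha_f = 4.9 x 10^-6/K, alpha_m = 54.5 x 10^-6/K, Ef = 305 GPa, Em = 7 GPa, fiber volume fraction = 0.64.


E1 = Ef*Vf + Em*(1-Vf) = 197.72
alpha_1 = (alpha_f*Ef*Vf + alpha_m*Em*(1-Vf))/E1 = 5.53 x 10^-6/K

5.53 x 10^-6/K


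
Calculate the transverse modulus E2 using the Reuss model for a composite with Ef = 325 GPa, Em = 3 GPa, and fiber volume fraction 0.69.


1/E2 = Vf/Ef + (1-Vf)/Em = 0.69/325 + 0.31/3
E2 = 9.48 GPa

9.48 GPa


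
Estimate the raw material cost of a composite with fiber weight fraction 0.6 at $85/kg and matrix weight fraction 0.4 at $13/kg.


Cost = cost_f*Wf + cost_m*Wm = 85*0.6 + 13*0.4 = $56.2/kg

$56.2/kg


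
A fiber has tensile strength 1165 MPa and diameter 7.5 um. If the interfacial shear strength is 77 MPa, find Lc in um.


Lc = sigma_f * d / (2 * tau_i) = 1165 * 7.5 / (2 * 77) = 56.7 um

56.7 um


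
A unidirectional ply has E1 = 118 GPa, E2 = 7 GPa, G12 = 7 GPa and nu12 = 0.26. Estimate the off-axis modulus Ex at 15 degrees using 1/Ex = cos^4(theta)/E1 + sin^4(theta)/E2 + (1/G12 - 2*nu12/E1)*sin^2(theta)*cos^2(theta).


cos^4(15) = 0.870513, sin^4(15) = 0.004487, sin^2(15)*cos^2(15) = 0.0625
1/G12 - 2*nu12/E1 = 1/7 - 2*0.26/118 = 0.13845 GPa^-1
1/Ex = 0.870513/118 + 0.004487/7 + 0.13845*0.0625 = 0.0166714 GPa^-1
Ex = 59.98 GPa

59.98 GPa


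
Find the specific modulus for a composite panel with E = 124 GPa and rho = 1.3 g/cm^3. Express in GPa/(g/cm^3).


Specific stiffness = E/rho = 124/1.3 = 95.4 GPa/(g/cm^3)

95.4 GPa/(g/cm^3)


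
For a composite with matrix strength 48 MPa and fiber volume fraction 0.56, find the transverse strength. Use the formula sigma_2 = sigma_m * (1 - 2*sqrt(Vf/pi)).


factor = 1 - 2*sqrt(0.56/pi) = 0.1556
sigma_2 = 48 * 0.1556 = 7.47 MPa

7.47 MPa


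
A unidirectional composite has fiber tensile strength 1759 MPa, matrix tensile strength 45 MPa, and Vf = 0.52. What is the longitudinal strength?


sigma_1 = sigma_f*Vf + sigma_m*(1-Vf) = 1759*0.52 + 45*0.48 = 936.3 MPa

936.3 MPa


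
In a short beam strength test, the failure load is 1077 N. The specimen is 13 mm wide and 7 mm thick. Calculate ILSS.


ILSS = 3F/(4bh) = 3*1077/(4*13*7) = 8.88 MPa

8.88 MPa


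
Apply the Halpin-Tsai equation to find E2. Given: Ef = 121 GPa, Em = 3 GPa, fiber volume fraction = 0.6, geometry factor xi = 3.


eta = (Ef/Em - 1)/(Ef/Em + xi) = (40.3333 - 1)/(40.3333 + 3) = 0.9077
E2 = Em*(1+xi*eta*Vf)/(1-eta*Vf) = 17.35 GPa

17.35 GPa


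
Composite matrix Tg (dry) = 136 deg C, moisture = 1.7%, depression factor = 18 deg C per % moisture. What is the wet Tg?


Tg_wet = Tg_dry - k*moisture = 136 - 18*1.7 = 105.4 deg C

105.4 deg C


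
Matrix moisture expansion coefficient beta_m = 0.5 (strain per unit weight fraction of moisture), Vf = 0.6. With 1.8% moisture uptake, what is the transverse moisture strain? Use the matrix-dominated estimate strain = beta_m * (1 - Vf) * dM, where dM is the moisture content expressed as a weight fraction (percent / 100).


dM = 1.8/100 = 0.018
strain = beta_m * (1-Vf) * dM = 0.5 * 0.4 * 0.018 = 0.0036

0.0036


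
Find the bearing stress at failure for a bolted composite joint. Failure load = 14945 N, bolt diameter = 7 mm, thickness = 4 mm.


sigma_br = F/(d*h) = 14945/(7*4) = 533.8 MPa

533.8 MPa


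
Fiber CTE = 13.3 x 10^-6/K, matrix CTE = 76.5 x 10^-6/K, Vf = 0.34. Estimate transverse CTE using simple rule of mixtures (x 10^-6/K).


alpha_2 = alpha_f*Vf + alpha_m*(1-Vf) = 13.3*0.34 + 76.5*0.66 = 55.0 x 10^-6/K

55.0 x 10^-6/K


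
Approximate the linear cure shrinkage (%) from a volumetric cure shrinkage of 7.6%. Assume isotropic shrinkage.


Linear shrinkage ≈ vol_shrink/3 = 7.6/3 = 2.533%

2.533%
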